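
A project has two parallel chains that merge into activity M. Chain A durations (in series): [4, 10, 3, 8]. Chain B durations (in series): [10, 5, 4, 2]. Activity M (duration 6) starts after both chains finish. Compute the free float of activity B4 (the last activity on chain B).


ES(B4) = sum of predecessors on chain B = 19
EF(B4) = ES + duration = 19 + 2 = 21
Successor of B4 is M. ES(M) = max(sum(A), sum(B)) = max(25, 21) = 25
Free float = ES(successor) - EF(current) = 25 - 21 = 4

4


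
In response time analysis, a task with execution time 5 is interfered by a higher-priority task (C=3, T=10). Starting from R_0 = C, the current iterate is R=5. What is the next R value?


R_next = C + ceil(R_prev / T_hp) * C_hp
ceil(5 / 10) = ceil(0.5) = 1
Interference = 1 * 3 = 3
R_next = 5 + 3 = 8

8


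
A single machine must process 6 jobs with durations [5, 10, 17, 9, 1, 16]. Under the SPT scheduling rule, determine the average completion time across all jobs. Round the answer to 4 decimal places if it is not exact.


Sort jobs by processing time (SPT order): [1, 5, 9, 10, 16, 17]
Compute completion times sequentially:
  Job 1: processing = 1, completes at 1
  Job 2: processing = 5, completes at 6
  Job 3: processing = 9, completes at 15
  Job 4: processing = 10, completes at 25
  Job 5: processing = 16, completes at 41
  Job 6: processing = 17, completes at 58
Sum of completion times = 146
Average completion time = 146/6 = 24.3333

24.3333


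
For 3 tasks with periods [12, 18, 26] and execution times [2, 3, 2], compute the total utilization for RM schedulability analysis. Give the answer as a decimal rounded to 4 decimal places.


Compute individual utilizations (exact fractions):
  Task 1: C/T = 2/12 = 1/6 (approx. 0.1667)
  Task 2: C/T = 3/18 = 1/6 (approx. 0.1667)
  Task 3: C/T = 2/26 = 1/13 (approx. 0.0769)
Total utilization U = 1/6 + 1/6 + 1/13 = 16/39
Rounded to 4 decimal places: U = 0.4103
RM (Liu & Layland) bound for 3 tasks = 0.779763; compare with U = 16/39 (approx. 0.410256)
U <= bound, so schedulable by RM sufficient condition.

0.4103


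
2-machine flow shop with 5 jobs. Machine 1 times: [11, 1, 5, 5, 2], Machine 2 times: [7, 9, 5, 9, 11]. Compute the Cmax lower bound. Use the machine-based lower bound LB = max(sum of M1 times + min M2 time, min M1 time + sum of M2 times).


LB1 = sum(M1 times) + min(M2 times) = 24 + 5 = 29
LB2 = min(M1 times) + sum(M2 times) = 1 + 41 = 42
Lower bound = max(LB1, LB2) = max(29, 42) = 42

42


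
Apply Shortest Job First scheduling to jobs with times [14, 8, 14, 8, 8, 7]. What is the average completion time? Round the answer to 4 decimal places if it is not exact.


SJF order (ascending): [7, 8, 8, 8, 14, 14]
Completion times:
  Job 1: burst=7, C=7
  Job 2: burst=8, C=15
  Job 3: burst=8, C=23
  Job 4: burst=8, C=31
  Job 5: burst=14, C=45
  Job 6: burst=14, C=59
Average completion = 180/6 = 30.0

30.0


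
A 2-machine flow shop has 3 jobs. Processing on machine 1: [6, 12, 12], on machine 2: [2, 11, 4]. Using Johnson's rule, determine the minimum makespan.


Apply Johnson's rule:
  Group 1 (a <= b): []
  Group 2 (a > b): [(2, 12, 11), (3, 12, 4), (1, 6, 2)]
Optimal job order: [2, 3, 1]
Schedule:
  Job 2: M1 done at 12, M2 done at 23
  Job 3: M1 done at 24, M2 done at 28
  Job 1: M1 done at 30, M2 done at 32
Makespan = 32

32


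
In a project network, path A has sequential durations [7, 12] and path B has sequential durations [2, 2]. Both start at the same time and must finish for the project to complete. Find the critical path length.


Path A total = 7 + 12 = 19
Path B total = 2 + 2 = 4
Critical path = longest path = max(19, 4) = 19

19


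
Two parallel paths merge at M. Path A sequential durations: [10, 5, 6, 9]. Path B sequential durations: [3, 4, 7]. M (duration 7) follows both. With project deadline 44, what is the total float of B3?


Forward pass: ES(B3) = sum of predecessors on chain B = 7
EF = ES + duration = 7 + 7 = 14
Backward pass: LF(M) = deadline = 44; LS(M) = 44 - 7 = 37
LF(B3) = LS(M) - sum(successors on chain B) = 37 - 0 = 37
LS = LF - duration = 37 - 7 = 30
Total float = LS - ES = 30 - 7 = 23

23


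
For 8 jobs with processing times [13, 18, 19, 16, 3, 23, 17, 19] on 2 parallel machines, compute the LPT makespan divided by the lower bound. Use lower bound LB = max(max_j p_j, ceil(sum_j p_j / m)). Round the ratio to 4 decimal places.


LPT order: [23, 19, 19, 18, 17, 16, 13, 3]
Machine loads after assignment: [60, 68]
LPT makespan = 68
Lower bound = max(max_job, ceil(total/2)) = max(23, 64) = 64
Ratio = 68 / 64 = 1.0625

1.0625


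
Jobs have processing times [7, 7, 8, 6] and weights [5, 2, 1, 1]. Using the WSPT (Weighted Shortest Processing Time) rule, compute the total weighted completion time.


Compute p/w ratios and sort ascending (WSPT): [(7, 5), (7, 2), (6, 1), (8, 1)]
Compute weighted completion times:
  Job (p=7,w=5): C=7, w*C=5*7=35
  Job (p=7,w=2): C=14, w*C=2*14=28
  Job (p=6,w=1): C=20, w*C=1*20=20
  Job (p=8,w=1): C=28, w*C=1*28=28
Total weighted completion time = 111

111


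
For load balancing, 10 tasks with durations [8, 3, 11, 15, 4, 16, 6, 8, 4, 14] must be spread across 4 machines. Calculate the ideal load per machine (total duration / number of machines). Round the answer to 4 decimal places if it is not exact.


Total processing time = 8 + 3 + 11 + 15 + 4 + 16 + 6 + 8 + 4 + 14 = 89
Number of machines = 4
Ideal balanced load = 89 / 4 = 22.25

22.25


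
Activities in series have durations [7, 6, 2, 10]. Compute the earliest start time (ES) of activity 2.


Activity 2 starts after activities 1 through 1 complete.
Predecessor durations: [7]
ES = 7 = 7

7


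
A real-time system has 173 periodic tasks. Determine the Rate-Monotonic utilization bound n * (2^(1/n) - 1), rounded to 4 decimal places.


Compute 2^(1/173) = 1.0040146684
Subtract 1: 1.0040146684 - 1 = 0.0040146684
Multiply by n: 173 * 0.0040146684 = 0.6945376332
Round to 4 dp: 0.6945

0.6945


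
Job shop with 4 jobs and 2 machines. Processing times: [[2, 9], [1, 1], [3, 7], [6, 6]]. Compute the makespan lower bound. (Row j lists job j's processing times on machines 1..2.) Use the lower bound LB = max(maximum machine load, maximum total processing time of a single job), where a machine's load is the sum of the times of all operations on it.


Machine loads:
  Machine 1: 2 + 1 + 3 + 6 = 12
  Machine 2: 9 + 1 + 7 + 6 = 23
Max machine load = 23
Job totals:
  Job 1: 11
  Job 2: 2
  Job 3: 10
  Job 4: 12
Max job total = 12
Lower bound = max(23, 12) = 23

23


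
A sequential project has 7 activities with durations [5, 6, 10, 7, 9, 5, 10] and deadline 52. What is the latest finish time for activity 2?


LF(activity 2) = deadline - sum of successor durations
Successors: activities 3 through 7 with durations [10, 7, 9, 5, 10]
Sum of successor durations = 41
LF = 52 - 41 = 11

11


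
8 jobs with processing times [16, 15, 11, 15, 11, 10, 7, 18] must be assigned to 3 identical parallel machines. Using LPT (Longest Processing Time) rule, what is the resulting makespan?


Sort jobs in decreasing order (LPT): [18, 16, 15, 15, 11, 11, 10, 7]
Assign each job to the least loaded machine:
  Machine 1: jobs [18, 11, 7], load = 36
  Machine 2: jobs [16, 11, 10], load = 37
  Machine 3: jobs [15, 15], load = 30
Makespan = max load = 37

37


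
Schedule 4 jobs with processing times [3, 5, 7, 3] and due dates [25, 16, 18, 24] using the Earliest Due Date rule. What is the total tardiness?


Sort by due date (EDD order): [(5, 16), (7, 18), (3, 24), (3, 25)]
Compute completion times and tardiness:
  Job 1: p=5, d=16, C=5, tardiness=max(0,5-16)=0
  Job 2: p=7, d=18, C=12, tardiness=max(0,12-18)=0
  Job 3: p=3, d=24, C=15, tardiness=max(0,15-24)=0
  Job 4: p=3, d=25, C=18, tardiness=max(0,18-25)=0
Total tardiness = 0

0


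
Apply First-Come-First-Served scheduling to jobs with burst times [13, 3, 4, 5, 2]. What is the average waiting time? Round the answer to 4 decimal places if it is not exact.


FCFS order (as given): [13, 3, 4, 5, 2]
Waiting times:
  Job 1: wait = 0
  Job 2: wait = 13
  Job 3: wait = 16
  Job 4: wait = 20
  Job 5: wait = 25
Sum of waiting times = 74
Average waiting time = 74/5 = 14.8

14.8


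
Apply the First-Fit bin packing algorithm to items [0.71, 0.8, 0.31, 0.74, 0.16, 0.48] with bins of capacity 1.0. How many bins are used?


Place items sequentially using First-Fit:
  Item 0.71 -> new Bin 1
  Item 0.8 -> new Bin 2
  Item 0.31 -> new Bin 3
  Item 0.74 -> new Bin 4
  Item 0.16 -> Bin 1 (now 0.87)
  Item 0.48 -> Bin 3 (now 0.79)
Total bins used = 4

4


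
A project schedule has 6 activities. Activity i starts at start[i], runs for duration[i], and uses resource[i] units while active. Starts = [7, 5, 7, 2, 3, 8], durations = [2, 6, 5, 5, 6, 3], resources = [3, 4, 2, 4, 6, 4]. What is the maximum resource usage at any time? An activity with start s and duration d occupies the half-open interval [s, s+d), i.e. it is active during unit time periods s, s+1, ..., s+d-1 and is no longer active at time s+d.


Each activity i is active on [start_i, start_i + duration_i).
Compute total resource usage per time slot:
  t=0: active resources = [], total = 0
  t=1: active resources = [], total = 0
  t=2: active resources = [4], total = 4
  t=3: active resources = [4, 6], total = 10
  t=4: active resources = [4, 6], total = 10
  t=5: active resources = [4, 4, 6], total = 14
  t=6: active resources = [4, 4, 6], total = 14
  t=7: active resources = [3, 4, 2, 6], total = 15
  t=8: active resources = [3, 4, 2, 6, 4], total = 19
  t=9: active resources = [4, 2, 4], total = 10
  t=10: active resources = [4, 2, 4], total = 10
  t=11: active resources = [2], total = 2
Peak resource demand = 19

19


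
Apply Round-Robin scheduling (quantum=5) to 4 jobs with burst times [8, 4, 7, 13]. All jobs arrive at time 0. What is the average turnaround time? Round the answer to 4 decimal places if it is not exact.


Time quantum = 5
Execution trace:
  J1 runs 5 units, time = 5
  J2 runs 4 units, time = 9
  J3 runs 5 units, time = 14
  J4 runs 5 units, time = 19
  J1 runs 3 units, time = 22
  J3 runs 2 units, time = 24
  J4 runs 5 units, time = 29
  J4 runs 3 units, time = 32
Finish times: [22, 9, 24, 32]
Average turnaround = 87/4 = 21.75

21.75


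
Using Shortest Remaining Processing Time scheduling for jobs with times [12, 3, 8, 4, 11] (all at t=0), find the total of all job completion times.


Since all jobs arrive at t=0, SRPT equals SPT ordering.
SPT order: [3, 4, 8, 11, 12]
Completion times:
  Job 1: p=3, C=3
  Job 2: p=4, C=7
  Job 3: p=8, C=15
  Job 4: p=11, C=26
  Job 5: p=12, C=38
Total completion time = 3 + 7 + 15 + 26 + 38 = 89

89


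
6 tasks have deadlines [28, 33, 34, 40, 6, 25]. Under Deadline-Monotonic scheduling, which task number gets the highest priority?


Sort tasks by relative deadline (ascending):
  Task 5: deadline = 6
  Task 6: deadline = 25
  Task 1: deadline = 28
  Task 2: deadline = 33
  Task 3: deadline = 34
  Task 4: deadline = 40
Priority order (highest first): [5, 6, 1, 2, 3, 4]
Highest priority task = 5

5


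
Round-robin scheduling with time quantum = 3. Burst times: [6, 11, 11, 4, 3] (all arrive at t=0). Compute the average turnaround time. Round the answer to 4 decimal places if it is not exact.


Time quantum = 3
Execution trace:
  J1 runs 3 units, time = 3
  J2 runs 3 units, time = 6
  J3 runs 3 units, time = 9
  J4 runs 3 units, time = 12
  J5 runs 3 units, time = 15
  J1 runs 3 units, time = 18
  J2 runs 3 units, time = 21
  J3 runs 3 units, time = 24
  J4 runs 1 units, time = 25
  J2 runs 3 units, time = 28
  J3 runs 3 units, time = 31
  J2 runs 2 units, time = 33
  J3 runs 2 units, time = 35
Finish times: [18, 33, 35, 25, 15]
Average turnaround = 126/5 = 25.2

25.2


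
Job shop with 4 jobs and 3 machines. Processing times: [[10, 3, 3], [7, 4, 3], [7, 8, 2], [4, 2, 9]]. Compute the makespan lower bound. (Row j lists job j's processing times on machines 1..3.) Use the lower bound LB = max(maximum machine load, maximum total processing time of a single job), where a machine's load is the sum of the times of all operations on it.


Machine loads:
  Machine 1: 10 + 7 + 7 + 4 = 28
  Machine 2: 3 + 4 + 8 + 2 = 17
  Machine 3: 3 + 3 + 2 + 9 = 17
Max machine load = 28
Job totals:
  Job 1: 16
  Job 2: 14
  Job 3: 17
  Job 4: 15
Max job total = 17
Lower bound = max(28, 17) = 28

28


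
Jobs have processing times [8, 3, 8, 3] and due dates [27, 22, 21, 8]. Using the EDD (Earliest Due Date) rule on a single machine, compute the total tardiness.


Sort by due date (EDD order): [(3, 8), (8, 21), (3, 22), (8, 27)]
Compute completion times and tardiness:
  Job 1: p=3, d=8, C=3, tardiness=max(0,3-8)=0
  Job 2: p=8, d=21, C=11, tardiness=max(0,11-21)=0
  Job 3: p=3, d=22, C=14, tardiness=max(0,14-22)=0
  Job 4: p=8, d=27, C=22, tardiness=max(0,22-27)=0
Total tardiness = 0

0


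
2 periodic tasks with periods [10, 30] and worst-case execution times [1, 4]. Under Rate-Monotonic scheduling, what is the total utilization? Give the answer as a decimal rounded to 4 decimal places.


Compute individual utilizations (exact fractions):
  Task 1: C/T = 1/10 (approx. 0.1)
  Task 2: C/T = 4/30 = 2/15 (approx. 0.1333)
Total utilization U = 1/10 + 2/15 = 7/30
Rounded to 4 decimal places: U = 0.2333
RM (Liu & Layland) bound for 2 tasks = 0.828427; compare with U = 7/30 (approx. 0.233333)
U <= bound, so schedulable by RM sufficient condition.

0.2333


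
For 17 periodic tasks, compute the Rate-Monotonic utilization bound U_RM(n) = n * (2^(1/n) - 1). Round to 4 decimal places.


Compute 2^(1/17) = 1.0416160107
Subtract 1: 1.0416160107 - 1 = 0.0416160107
Multiply by n: 17 * 0.0416160107 = 0.7074721819
Round to 4 dp: 0.7075

0.7075


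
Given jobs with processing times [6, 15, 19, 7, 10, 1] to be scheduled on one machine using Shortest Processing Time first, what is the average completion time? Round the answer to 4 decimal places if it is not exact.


Sort jobs by processing time (SPT order): [1, 6, 7, 10, 15, 19]
Compute completion times sequentially:
  Job 1: processing = 1, completes at 1
  Job 2: processing = 6, completes at 7
  Job 3: processing = 7, completes at 14
  Job 4: processing = 10, completes at 24
  Job 5: processing = 15, completes at 39
  Job 6: processing = 19, completes at 58
Sum of completion times = 143
Average completion time = 143/6 = 23.8333

23.8333


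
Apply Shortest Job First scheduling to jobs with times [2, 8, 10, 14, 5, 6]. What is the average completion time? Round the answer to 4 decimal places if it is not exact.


SJF order (ascending): [2, 5, 6, 8, 10, 14]
Completion times:
  Job 1: burst=2, C=2
  Job 2: burst=5, C=7
  Job 3: burst=6, C=13
  Job 4: burst=8, C=21
  Job 5: burst=10, C=31
  Job 6: burst=14, C=45
Average completion = 119/6 = 19.8333

19.8333


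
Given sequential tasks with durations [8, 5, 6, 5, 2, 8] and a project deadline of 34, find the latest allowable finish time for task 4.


LF(activity 4) = deadline - sum of successor durations
Successors: activities 5 through 6 with durations [2, 8]
Sum of successor durations = 10
LF = 34 - 10 = 24

24


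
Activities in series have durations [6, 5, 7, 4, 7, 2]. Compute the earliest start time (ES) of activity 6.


Activity 6 starts after activities 1 through 5 complete.
Predecessor durations: [6, 5, 7, 4, 7]
ES = 6 + 5 + 7 + 4 + 7 = 29

29


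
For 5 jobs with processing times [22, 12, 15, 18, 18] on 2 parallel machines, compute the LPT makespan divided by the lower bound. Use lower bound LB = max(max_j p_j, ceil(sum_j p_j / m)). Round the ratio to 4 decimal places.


LPT order: [22, 18, 18, 15, 12]
Machine loads after assignment: [37, 48]
LPT makespan = 48
Lower bound = max(max_job, ceil(total/2)) = max(22, 43) = 43
Ratio = 48 / 43 = 1.1163

1.1163


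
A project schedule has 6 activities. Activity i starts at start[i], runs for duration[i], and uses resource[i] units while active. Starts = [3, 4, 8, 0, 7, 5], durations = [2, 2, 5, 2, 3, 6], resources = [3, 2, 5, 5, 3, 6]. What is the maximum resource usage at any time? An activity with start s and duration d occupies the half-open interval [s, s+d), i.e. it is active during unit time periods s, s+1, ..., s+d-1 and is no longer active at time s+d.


Each activity i is active on [start_i, start_i + duration_i).
Compute total resource usage per time slot:
  t=0: active resources = [5], total = 5
  t=1: active resources = [5], total = 5
  t=2: active resources = [], total = 0
  t=3: active resources = [3], total = 3
  t=4: active resources = [3, 2], total = 5
  t=5: active resources = [2, 6], total = 8
  t=6: active resources = [6], total = 6
  t=7: active resources = [3, 6], total = 9
  t=8: active resources = [5, 3, 6], total = 14
  t=9: active resources = [5, 3, 6], total = 14
  t=10: active resources = [5, 6], total = 11
  t=11: active resources = [5], total = 5
  t=12: active resources = [5], total = 5
Peak resource demand = 14

14


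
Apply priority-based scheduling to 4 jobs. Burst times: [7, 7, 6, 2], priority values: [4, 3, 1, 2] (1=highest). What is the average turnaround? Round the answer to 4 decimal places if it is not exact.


Sort by priority (ascending = highest first):
Order: [(1, 6), (2, 2), (3, 7), (4, 7)]
Completion times:
  Priority 1, burst=6, C=6
  Priority 2, burst=2, C=8
  Priority 3, burst=7, C=15
  Priority 4, burst=7, C=22
Average turnaround = 51/4 = 12.75

12.75


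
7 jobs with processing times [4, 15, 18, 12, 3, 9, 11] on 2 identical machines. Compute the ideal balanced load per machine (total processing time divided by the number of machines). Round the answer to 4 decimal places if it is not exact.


Total processing time = 4 + 15 + 18 + 12 + 3 + 9 + 11 = 72
Number of machines = 2
Ideal balanced load = 72 / 2 = 36.0

36.0


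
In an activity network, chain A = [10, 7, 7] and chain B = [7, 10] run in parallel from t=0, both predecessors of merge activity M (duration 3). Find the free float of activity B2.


ES(B2) = sum of predecessors on chain B = 7
EF(B2) = ES + duration = 7 + 10 = 17
Successor of B2 is M. ES(M) = max(sum(A), sum(B)) = max(24, 17) = 24
Free float = ES(successor) - EF(current) = 24 - 17 = 7

7


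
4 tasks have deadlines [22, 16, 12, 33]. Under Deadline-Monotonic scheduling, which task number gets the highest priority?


Sort tasks by relative deadline (ascending):
  Task 3: deadline = 12
  Task 2: deadline = 16
  Task 1: deadline = 22
  Task 4: deadline = 33
Priority order (highest first): [3, 2, 1, 4]
Highest priority task = 3

3


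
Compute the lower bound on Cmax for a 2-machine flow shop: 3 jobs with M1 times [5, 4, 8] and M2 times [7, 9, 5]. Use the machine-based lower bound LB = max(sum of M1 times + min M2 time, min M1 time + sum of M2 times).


LB1 = sum(M1 times) + min(M2 times) = 17 + 5 = 22
LB2 = min(M1 times) + sum(M2 times) = 4 + 21 = 25
Lower bound = max(LB1, LB2) = max(22, 25) = 25

25


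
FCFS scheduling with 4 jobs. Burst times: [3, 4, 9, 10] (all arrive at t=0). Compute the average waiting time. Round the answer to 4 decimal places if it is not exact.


FCFS order (as given): [3, 4, 9, 10]
Waiting times:
  Job 1: wait = 0
  Job 2: wait = 3
  Job 3: wait = 7
  Job 4: wait = 16
Sum of waiting times = 26
Average waiting time = 26/4 = 6.5

6.5


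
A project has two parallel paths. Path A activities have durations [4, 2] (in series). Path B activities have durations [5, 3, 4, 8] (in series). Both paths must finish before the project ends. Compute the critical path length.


Path A total = 4 + 2 = 6
Path B total = 5 + 3 + 4 + 8 = 20
Critical path = longest path = max(6, 20) = 20

20


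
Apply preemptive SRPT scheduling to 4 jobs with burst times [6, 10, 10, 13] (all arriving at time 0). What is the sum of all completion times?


Since all jobs arrive at t=0, SRPT equals SPT ordering.
SPT order: [6, 10, 10, 13]
Completion times:
  Job 1: p=6, C=6
  Job 2: p=10, C=16
  Job 3: p=10, C=26
  Job 4: p=13, C=39
Total completion time = 6 + 16 + 26 + 39 = 87

87


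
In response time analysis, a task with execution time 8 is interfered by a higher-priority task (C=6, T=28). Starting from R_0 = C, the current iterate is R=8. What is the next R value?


R_next = C + ceil(R_prev / T_hp) * C_hp
ceil(8 / 28) = ceil(0.2857) = 1
Interference = 1 * 6 = 6
R_next = 8 + 6 = 14

14


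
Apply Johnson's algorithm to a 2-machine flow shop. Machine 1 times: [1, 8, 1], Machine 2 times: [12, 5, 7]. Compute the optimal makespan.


Apply Johnson's rule:
  Group 1 (a <= b): [(1, 1, 12), (3, 1, 7)]
  Group 2 (a > b): [(2, 8, 5)]
Optimal job order: [1, 3, 2]
Schedule:
  Job 1: M1 done at 1, M2 done at 13
  Job 3: M1 done at 2, M2 done at 20
  Job 2: M1 done at 10, M2 done at 25
Makespan = 25

25


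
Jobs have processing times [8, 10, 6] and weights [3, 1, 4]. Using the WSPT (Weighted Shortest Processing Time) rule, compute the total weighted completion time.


Compute p/w ratios and sort ascending (WSPT): [(6, 4), (8, 3), (10, 1)]
Compute weighted completion times:
  Job (p=6,w=4): C=6, w*C=4*6=24
  Job (p=8,w=3): C=14, w*C=3*14=42
  Job (p=10,w=1): C=24, w*C=1*24=24
Total weighted completion time = 90

90


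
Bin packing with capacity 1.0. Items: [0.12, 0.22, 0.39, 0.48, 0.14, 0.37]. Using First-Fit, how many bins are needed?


Place items sequentially using First-Fit:
  Item 0.12 -> new Bin 1
  Item 0.22 -> Bin 1 (now 0.34)
  Item 0.39 -> Bin 1 (now 0.73)
  Item 0.48 -> new Bin 2
  Item 0.14 -> Bin 1 (now 0.87)
  Item 0.37 -> Bin 2 (now 0.85)
Total bins used = 2

2


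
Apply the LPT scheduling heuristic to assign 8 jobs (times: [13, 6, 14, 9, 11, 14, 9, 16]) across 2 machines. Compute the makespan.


Sort jobs in decreasing order (LPT): [16, 14, 14, 13, 11, 9, 9, 6]
Assign each job to the least loaded machine:
  Machine 1: jobs [16, 13, 9, 9], load = 47
  Machine 2: jobs [14, 14, 11, 6], load = 45
Makespan = max load = 47

47


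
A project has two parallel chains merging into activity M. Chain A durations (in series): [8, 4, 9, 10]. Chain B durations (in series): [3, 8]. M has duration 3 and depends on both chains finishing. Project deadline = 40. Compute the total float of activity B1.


Forward pass: ES(B1) = sum of predecessors on chain B = 0
EF = ES + duration = 0 + 3 = 3
Backward pass: LF(M) = deadline = 40; LS(M) = 40 - 3 = 37
LF(B1) = LS(M) - sum(successors on chain B) = 37 - 8 = 29
LS = LF - duration = 29 - 3 = 26
Total float = LS - ES = 26 - 0 = 26

26


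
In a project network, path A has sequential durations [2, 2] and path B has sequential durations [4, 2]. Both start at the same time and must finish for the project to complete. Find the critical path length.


Path A total = 2 + 2 = 4
Path B total = 4 + 2 = 6
Critical path = longest path = max(4, 6) = 6

6


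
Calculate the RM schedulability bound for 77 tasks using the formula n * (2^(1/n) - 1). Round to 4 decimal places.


Compute 2^(1/77) = 1.0090425505
Subtract 1: 1.0090425505 - 1 = 0.0090425505
Multiply by n: 77 * 0.0090425505 = 0.6962763885
Round to 4 dp: 0.6963

0.6963


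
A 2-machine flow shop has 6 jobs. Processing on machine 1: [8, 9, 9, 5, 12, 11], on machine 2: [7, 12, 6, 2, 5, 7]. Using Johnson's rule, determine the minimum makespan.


Apply Johnson's rule:
  Group 1 (a <= b): [(2, 9, 12)]
  Group 2 (a > b): [(1, 8, 7), (6, 11, 7), (3, 9, 6), (5, 12, 5), (4, 5, 2)]
Optimal job order: [2, 1, 6, 3, 5, 4]
Schedule:
  Job 2: M1 done at 9, M2 done at 21
  Job 1: M1 done at 17, M2 done at 28
  Job 6: M1 done at 28, M2 done at 35
  Job 3: M1 done at 37, M2 done at 43
  Job 5: M1 done at 49, M2 done at 54
  Job 4: M1 done at 54, M2 done at 56
Makespan = 56

56


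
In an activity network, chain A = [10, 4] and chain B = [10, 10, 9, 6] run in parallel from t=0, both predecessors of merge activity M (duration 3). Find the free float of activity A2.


ES(A2) = sum of predecessors on chain A = 10
EF(A2) = ES + duration = 10 + 4 = 14
Successor of A2 is M. ES(M) = max(sum(A), sum(B)) = max(14, 35) = 35
Free float = ES(successor) - EF(current) = 35 - 14 = 21

21


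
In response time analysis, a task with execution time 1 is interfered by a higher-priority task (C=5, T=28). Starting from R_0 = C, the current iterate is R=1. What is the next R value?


R_next = C + ceil(R_prev / T_hp) * C_hp
ceil(1 / 28) = ceil(0.0357) = 1
Interference = 1 * 5 = 5
R_next = 1 + 5 = 6

6


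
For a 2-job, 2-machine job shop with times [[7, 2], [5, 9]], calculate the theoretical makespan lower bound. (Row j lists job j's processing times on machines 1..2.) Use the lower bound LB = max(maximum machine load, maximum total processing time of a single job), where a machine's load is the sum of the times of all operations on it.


Machine loads:
  Machine 1: 7 + 5 = 12
  Machine 2: 2 + 9 = 11
Max machine load = 12
Job totals:
  Job 1: 9
  Job 2: 14
Max job total = 14
Lower bound = max(12, 14) = 14

14


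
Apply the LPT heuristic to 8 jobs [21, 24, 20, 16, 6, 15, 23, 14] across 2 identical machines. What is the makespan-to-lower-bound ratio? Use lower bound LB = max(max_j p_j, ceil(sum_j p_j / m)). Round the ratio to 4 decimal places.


LPT order: [24, 23, 21, 20, 16, 15, 14, 6]
Machine loads after assignment: [66, 73]
LPT makespan = 73
Lower bound = max(max_job, ceil(total/2)) = max(24, 70) = 70
Ratio = 73 / 70 = 1.0429

1.0429


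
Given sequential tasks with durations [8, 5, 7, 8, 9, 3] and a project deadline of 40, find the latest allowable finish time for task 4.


LF(activity 4) = deadline - sum of successor durations
Successors: activities 5 through 6 with durations [9, 3]
Sum of successor durations = 12
LF = 40 - 12 = 28

28


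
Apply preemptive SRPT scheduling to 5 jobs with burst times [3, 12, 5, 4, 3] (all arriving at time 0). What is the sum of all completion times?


Since all jobs arrive at t=0, SRPT equals SPT ordering.
SPT order: [3, 3, 4, 5, 12]
Completion times:
  Job 1: p=3, C=3
  Job 2: p=3, C=6
  Job 3: p=4, C=10
  Job 4: p=5, C=15
  Job 5: p=12, C=27
Total completion time = 3 + 6 + 10 + 15 + 27 = 61

61


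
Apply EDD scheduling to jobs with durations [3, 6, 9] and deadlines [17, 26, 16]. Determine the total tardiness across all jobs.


Sort by due date (EDD order): [(9, 16), (3, 17), (6, 26)]
Compute completion times and tardiness:
  Job 1: p=9, d=16, C=9, tardiness=max(0,9-16)=0
  Job 2: p=3, d=17, C=12, tardiness=max(0,12-17)=0
  Job 3: p=6, d=26, C=18, tardiness=max(0,18-26)=0
Total tardiness = 0

0


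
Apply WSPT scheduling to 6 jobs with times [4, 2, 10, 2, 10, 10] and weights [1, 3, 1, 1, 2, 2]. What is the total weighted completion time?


Compute p/w ratios and sort ascending (WSPT): [(2, 3), (2, 1), (4, 1), (10, 2), (10, 2), (10, 1)]
Compute weighted completion times:
  Job (p=2,w=3): C=2, w*C=3*2=6
  Job (p=2,w=1): C=4, w*C=1*4=4
  Job (p=4,w=1): C=8, w*C=1*8=8
  Job (p=10,w=2): C=18, w*C=2*18=36
  Job (p=10,w=2): C=28, w*C=2*28=56
  Job (p=10,w=1): C=38, w*C=1*38=38
Total weighted completion time = 148

148


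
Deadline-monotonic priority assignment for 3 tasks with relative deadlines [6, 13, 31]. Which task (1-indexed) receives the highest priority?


Sort tasks by relative deadline (ascending):
  Task 1: deadline = 6
  Task 2: deadline = 13
  Task 3: deadline = 31
Priority order (highest first): [1, 2, 3]
Highest priority task = 1

1


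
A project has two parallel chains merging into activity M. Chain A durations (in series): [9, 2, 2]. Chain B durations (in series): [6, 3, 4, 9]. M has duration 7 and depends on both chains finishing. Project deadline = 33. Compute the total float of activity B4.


Forward pass: ES(B4) = sum of predecessors on chain B = 13
EF = ES + duration = 13 + 9 = 22
Backward pass: LF(M) = deadline = 33; LS(M) = 33 - 7 = 26
LF(B4) = LS(M) - sum(successors on chain B) = 26 - 0 = 26
LS = LF - duration = 26 - 9 = 17
Total float = LS - ES = 17 - 13 = 4

4


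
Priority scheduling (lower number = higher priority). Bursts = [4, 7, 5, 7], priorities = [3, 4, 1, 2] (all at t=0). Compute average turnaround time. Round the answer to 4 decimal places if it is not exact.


Sort by priority (ascending = highest first):
Order: [(1, 5), (2, 7), (3, 4), (4, 7)]
Completion times:
  Priority 1, burst=5, C=5
  Priority 2, burst=7, C=12
  Priority 3, burst=4, C=16
  Priority 4, burst=7, C=23
Average turnaround = 56/4 = 14.0

14.0


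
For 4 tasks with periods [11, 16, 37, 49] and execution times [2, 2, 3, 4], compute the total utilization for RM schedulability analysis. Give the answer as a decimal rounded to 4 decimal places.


Compute individual utilizations (exact fractions):
  Task 1: C/T = 2/11 (approx. 0.1818)
  Task 2: C/T = 2/16 = 1/8 (approx. 0.125)
  Task 3: C/T = 3/37 (approx. 0.0811)
  Task 4: C/T = 4/49 (approx. 0.0816)
Total utilization U = 2/11 + 1/8 + 3/37 + 4/49 = 74911/159544
Rounded to 4 decimal places: U = 0.4695
RM (Liu & Layland) bound for 4 tasks = 0.756828; compare with U = 74911/159544 (approx. 0.469532)
U <= bound, so schedulable by RM sufficient condition.

0.4695


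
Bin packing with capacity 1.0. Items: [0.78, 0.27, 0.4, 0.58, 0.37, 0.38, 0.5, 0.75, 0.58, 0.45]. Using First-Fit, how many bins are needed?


Place items sequentially using First-Fit:
  Item 0.78 -> new Bin 1
  Item 0.27 -> new Bin 2
  Item 0.4 -> Bin 2 (now 0.67)
  Item 0.58 -> new Bin 3
  Item 0.37 -> Bin 3 (now 0.95)
  Item 0.38 -> new Bin 4
  Item 0.5 -> Bin 4 (now 0.88)
  Item 0.75 -> new Bin 5
  Item 0.58 -> new Bin 6
  Item 0.45 -> new Bin 7
Total bins used = 7

7


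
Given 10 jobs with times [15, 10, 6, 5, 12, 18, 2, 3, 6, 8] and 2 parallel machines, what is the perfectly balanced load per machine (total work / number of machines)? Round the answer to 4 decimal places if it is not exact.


Total processing time = 15 + 10 + 6 + 5 + 12 + 18 + 2 + 3 + 6 + 8 = 85
Number of machines = 2
Ideal balanced load = 85 / 2 = 42.5

42.5


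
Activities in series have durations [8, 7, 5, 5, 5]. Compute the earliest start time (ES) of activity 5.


Activity 5 starts after activities 1 through 4 complete.
Predecessor durations: [8, 7, 5, 5]
ES = 8 + 7 + 5 + 5 = 25

25


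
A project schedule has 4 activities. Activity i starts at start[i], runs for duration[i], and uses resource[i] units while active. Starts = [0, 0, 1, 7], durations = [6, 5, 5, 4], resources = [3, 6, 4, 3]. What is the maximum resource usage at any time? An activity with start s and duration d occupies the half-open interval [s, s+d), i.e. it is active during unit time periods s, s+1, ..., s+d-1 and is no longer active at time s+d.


Each activity i is active on [start_i, start_i + duration_i).
Compute total resource usage per time slot:
  t=0: active resources = [3, 6], total = 9
  t=1: active resources = [3, 6, 4], total = 13
  t=2: active resources = [3, 6, 4], total = 13
  t=3: active resources = [3, 6, 4], total = 13
  t=4: active resources = [3, 6, 4], total = 13
  t=5: active resources = [3, 4], total = 7
  t=6: active resources = [], total = 0
  t=7: active resources = [3], total = 3
  t=8: active resources = [3], total = 3
  t=9: active resources = [3], total = 3
  t=10: active resources = [3], total = 3
Peak resource demand = 13

13


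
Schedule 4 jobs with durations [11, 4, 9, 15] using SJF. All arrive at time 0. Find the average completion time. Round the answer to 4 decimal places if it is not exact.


SJF order (ascending): [4, 9, 11, 15]
Completion times:
  Job 1: burst=4, C=4
  Job 2: burst=9, C=13
  Job 3: burst=11, C=24
  Job 4: burst=15, C=39
Average completion = 80/4 = 20.0

20.0


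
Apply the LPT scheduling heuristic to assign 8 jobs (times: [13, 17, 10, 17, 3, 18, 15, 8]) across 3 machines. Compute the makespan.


Sort jobs in decreasing order (LPT): [18, 17, 17, 15, 13, 10, 8, 3]
Assign each job to the least loaded machine:
  Machine 1: jobs [18, 10, 8], load = 36
  Machine 2: jobs [17, 15], load = 32
  Machine 3: jobs [17, 13, 3], load = 33
Makespan = max load = 36

36


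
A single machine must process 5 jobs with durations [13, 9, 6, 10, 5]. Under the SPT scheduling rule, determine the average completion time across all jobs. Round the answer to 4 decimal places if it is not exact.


Sort jobs by processing time (SPT order): [5, 6, 9, 10, 13]
Compute completion times sequentially:
  Job 1: processing = 5, completes at 5
  Job 2: processing = 6, completes at 11
  Job 3: processing = 9, completes at 20
  Job 4: processing = 10, completes at 30
  Job 5: processing = 13, completes at 43
Sum of completion times = 109
Average completion time = 109/5 = 21.8

21.8


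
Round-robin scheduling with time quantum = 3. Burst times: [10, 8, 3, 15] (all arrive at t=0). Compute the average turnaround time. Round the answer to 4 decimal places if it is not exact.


Time quantum = 3
Execution trace:
  J1 runs 3 units, time = 3
  J2 runs 3 units, time = 6
  J3 runs 3 units, time = 9
  J4 runs 3 units, time = 12
  J1 runs 3 units, time = 15
  J2 runs 3 units, time = 18
  J4 runs 3 units, time = 21
  J1 runs 3 units, time = 24
  J2 runs 2 units, time = 26
  J4 runs 3 units, time = 29
  J1 runs 1 units, time = 30
  J4 runs 3 units, time = 33
  J4 runs 3 units, time = 36
Finish times: [30, 26, 9, 36]
Average turnaround = 101/4 = 25.25

25.25


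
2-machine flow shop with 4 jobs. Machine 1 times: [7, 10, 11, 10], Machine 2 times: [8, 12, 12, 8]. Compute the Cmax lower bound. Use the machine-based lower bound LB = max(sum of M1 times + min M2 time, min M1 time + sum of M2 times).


LB1 = sum(M1 times) + min(M2 times) = 38 + 8 = 46
LB2 = min(M1 times) + sum(M2 times) = 7 + 40 = 47
Lower bound = max(LB1, LB2) = max(46, 47) = 47

47


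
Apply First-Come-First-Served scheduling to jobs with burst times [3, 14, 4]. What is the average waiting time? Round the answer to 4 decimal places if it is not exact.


FCFS order (as given): [3, 14, 4]
Waiting times:
  Job 1: wait = 0
  Job 2: wait = 3
  Job 3: wait = 17
Sum of waiting times = 20
Average waiting time = 20/3 = 6.6667

6.6667


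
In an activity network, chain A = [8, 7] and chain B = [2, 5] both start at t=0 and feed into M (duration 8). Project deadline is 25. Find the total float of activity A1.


Forward pass: ES(A1) = sum of predecessors on chain A = 0
EF = ES + duration = 0 + 8 = 8
Backward pass: LF(M) = deadline = 25; LS(M) = 25 - 8 = 17
LF(A1) = LS(M) - sum(successors on chain A) = 17 - 7 = 10
LS = LF - duration = 10 - 8 = 2
Total float = LS - ES = 2 - 0 = 2

2


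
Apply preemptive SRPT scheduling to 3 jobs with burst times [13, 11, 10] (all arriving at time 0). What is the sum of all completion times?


Since all jobs arrive at t=0, SRPT equals SPT ordering.
SPT order: [10, 11, 13]
Completion times:
  Job 1: p=10, C=10
  Job 2: p=11, C=21
  Job 3: p=13, C=34
Total completion time = 10 + 21 + 34 = 65

65


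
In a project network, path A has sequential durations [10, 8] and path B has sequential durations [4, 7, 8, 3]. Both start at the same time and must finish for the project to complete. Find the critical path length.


Path A total = 10 + 8 = 18
Path B total = 4 + 7 + 8 + 3 = 22
Critical path = longest path = max(18, 22) = 22

22


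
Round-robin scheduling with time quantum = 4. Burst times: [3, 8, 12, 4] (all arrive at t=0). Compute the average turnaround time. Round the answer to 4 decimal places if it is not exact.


Time quantum = 4
Execution trace:
  J1 runs 3 units, time = 3
  J2 runs 4 units, time = 7
  J3 runs 4 units, time = 11
  J4 runs 4 units, time = 15
  J2 runs 4 units, time = 19
  J3 runs 4 units, time = 23
  J3 runs 4 units, time = 27
Finish times: [3, 19, 27, 15]
Average turnaround = 64/4 = 16.0

16.0


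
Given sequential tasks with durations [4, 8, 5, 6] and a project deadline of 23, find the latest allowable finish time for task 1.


LF(activity 1) = deadline - sum of successor durations
Successors: activities 2 through 4 with durations [8, 5, 6]
Sum of successor durations = 19
LF = 23 - 19 = 4

4


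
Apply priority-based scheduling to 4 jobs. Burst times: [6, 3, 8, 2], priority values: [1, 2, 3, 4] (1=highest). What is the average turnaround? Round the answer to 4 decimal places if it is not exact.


Sort by priority (ascending = highest first):
Order: [(1, 6), (2, 3), (3, 8), (4, 2)]
Completion times:
  Priority 1, burst=6, C=6
  Priority 2, burst=3, C=9
  Priority 3, burst=8, C=17
  Priority 4, burst=2, C=19
Average turnaround = 51/4 = 12.75

12.75


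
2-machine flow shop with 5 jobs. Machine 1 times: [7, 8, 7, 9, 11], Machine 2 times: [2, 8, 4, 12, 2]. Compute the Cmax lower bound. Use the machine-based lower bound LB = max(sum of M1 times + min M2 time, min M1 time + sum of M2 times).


LB1 = sum(M1 times) + min(M2 times) = 42 + 2 = 44
LB2 = min(M1 times) + sum(M2 times) = 7 + 28 = 35
Lower bound = max(LB1, LB2) = max(44, 35) = 44

44


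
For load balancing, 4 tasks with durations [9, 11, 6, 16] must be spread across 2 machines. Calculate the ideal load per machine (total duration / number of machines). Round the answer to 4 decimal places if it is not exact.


Total processing time = 9 + 11 + 6 + 16 = 42
Number of machines = 2
Ideal balanced load = 42 / 2 = 21.0

21.0


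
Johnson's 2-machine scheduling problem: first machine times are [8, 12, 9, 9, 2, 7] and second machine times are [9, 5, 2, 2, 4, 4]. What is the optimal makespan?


Apply Johnson's rule:
  Group 1 (a <= b): [(5, 2, 4), (1, 8, 9)]
  Group 2 (a > b): [(2, 12, 5), (6, 7, 4), (3, 9, 2), (4, 9, 2)]
Optimal job order: [5, 1, 2, 6, 3, 4]
Schedule:
  Job 5: M1 done at 2, M2 done at 6
  Job 1: M1 done at 10, M2 done at 19
  Job 2: M1 done at 22, M2 done at 27
  Job 6: M1 done at 29, M2 done at 33
  Job 3: M1 done at 38, M2 done at 40
  Job 4: M1 done at 47, M2 done at 49
Makespan = 49

49


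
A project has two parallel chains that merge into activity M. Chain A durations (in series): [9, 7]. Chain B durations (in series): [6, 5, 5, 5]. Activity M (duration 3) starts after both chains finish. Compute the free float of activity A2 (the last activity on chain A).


ES(A2) = sum of predecessors on chain A = 9
EF(A2) = ES + duration = 9 + 7 = 16
Successor of A2 is M. ES(M) = max(sum(A), sum(B)) = max(16, 21) = 21
Free float = ES(successor) - EF(current) = 21 - 16 = 5

5


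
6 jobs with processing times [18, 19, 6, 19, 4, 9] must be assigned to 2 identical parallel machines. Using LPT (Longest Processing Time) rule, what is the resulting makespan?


Sort jobs in decreasing order (LPT): [19, 19, 18, 9, 6, 4]
Assign each job to the least loaded machine:
  Machine 1: jobs [19, 18], load = 37
  Machine 2: jobs [19, 9, 6, 4], load = 38
Makespan = max load = 38

38


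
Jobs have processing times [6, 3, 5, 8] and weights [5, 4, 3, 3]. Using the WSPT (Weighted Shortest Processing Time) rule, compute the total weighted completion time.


Compute p/w ratios and sort ascending (WSPT): [(3, 4), (6, 5), (5, 3), (8, 3)]
Compute weighted completion times:
  Job (p=3,w=4): C=3, w*C=4*3=12
  Job (p=6,w=5): C=9, w*C=5*9=45
  Job (p=5,w=3): C=14, w*C=3*14=42
  Job (p=8,w=3): C=22, w*C=3*22=66
Total weighted completion time = 165

165


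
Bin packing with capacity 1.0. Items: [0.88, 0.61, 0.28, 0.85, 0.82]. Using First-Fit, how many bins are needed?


Place items sequentially using First-Fit:
  Item 0.88 -> new Bin 1
  Item 0.61 -> new Bin 2
  Item 0.28 -> Bin 2 (now 0.89)
  Item 0.85 -> new Bin 3
  Item 0.82 -> new Bin 4
Total bins used = 4

4


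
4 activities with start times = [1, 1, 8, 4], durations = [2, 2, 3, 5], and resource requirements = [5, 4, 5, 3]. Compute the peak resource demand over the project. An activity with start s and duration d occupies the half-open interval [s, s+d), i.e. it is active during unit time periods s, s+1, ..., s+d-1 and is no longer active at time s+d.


Each activity i is active on [start_i, start_i + duration_i).
Compute total resource usage per time slot:
  t=0: active resources = [], total = 0
  t=1: active resources = [5, 4], total = 9
  t=2: active resources = [5, 4], total = 9
  t=3: active resources = [], total = 0
  t=4: active resources = [3], total = 3
  t=5: active resources = [3], total = 3
  t=6: active resources = [3], total = 3
  t=7: active resources = [3], total = 3
  t=8: active resources = [5, 3], total = 8
  t=9: active resources = [5], total = 5
  t=10: active resources = [5], total = 5
Peak resource demand = 9

9
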